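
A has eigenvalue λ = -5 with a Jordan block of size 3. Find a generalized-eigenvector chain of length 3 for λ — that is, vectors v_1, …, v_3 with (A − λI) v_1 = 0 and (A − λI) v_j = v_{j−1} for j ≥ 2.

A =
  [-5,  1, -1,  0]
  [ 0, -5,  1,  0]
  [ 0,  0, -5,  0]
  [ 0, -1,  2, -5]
A Jordan chain for λ = -5 of length 3:
v_1 = (1, 0, 0, -1)ᵀ
v_2 = (-1, 1, 0, 2)ᵀ
v_3 = (0, 0, 1, 0)ᵀ

Let N = A − (-5)·I. We want v_3 with N^3 v_3 = 0 but N^2 v_3 ≠ 0; then v_{j-1} := N · v_j for j = 3, …, 2.

Pick v_3 = (0, 0, 1, 0)ᵀ.
Then v_2 = N · v_3 = (-1, 1, 0, 2)ᵀ.
Then v_1 = N · v_2 = (1, 0, 0, -1)ᵀ.

Sanity check: (A − (-5)·I) v_1 = (0, 0, 0, 0)ᵀ = 0. ✓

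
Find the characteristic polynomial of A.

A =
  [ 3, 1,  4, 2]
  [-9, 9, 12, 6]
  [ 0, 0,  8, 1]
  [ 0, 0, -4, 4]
x^4 - 24*x^3 + 216*x^2 - 864*x + 1296

Expanding det(x·I − A) (e.g. by cofactor expansion or by noting that A is similar to its Jordan form J, which has the same characteristic polynomial as A) gives
  χ_A(x) = x^4 - 24*x^3 + 216*x^2 - 864*x + 1296
which factors as (x - 6)^4. The eigenvalues (with algebraic multiplicities) are λ = 6 with multiplicity 4.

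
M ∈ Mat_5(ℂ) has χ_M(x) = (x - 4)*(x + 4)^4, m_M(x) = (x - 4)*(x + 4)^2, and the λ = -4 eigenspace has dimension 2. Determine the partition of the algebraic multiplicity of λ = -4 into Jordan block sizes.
Block sizes for λ = -4: [2, 2]

Step 1 — from the characteristic polynomial, algebraic multiplicity of λ = -4 is 4. From dim ker(M − (-4)·I) = 2, there are exactly 2 Jordan blocks for λ = -4.
Step 2 — from the minimal polynomial, the factor (x + 4)^2 tells us the largest block for λ = -4 has size 2.
Step 3 — with total size 4, 2 blocks, and largest block 2, the block sizes (in nonincreasing order) are [2, 2].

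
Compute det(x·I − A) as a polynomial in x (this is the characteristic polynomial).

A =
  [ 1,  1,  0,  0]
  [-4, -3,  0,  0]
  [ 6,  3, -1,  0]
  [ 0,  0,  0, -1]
x^4 + 4*x^3 + 6*x^2 + 4*x + 1

Expanding det(x·I − A) (e.g. by cofactor expansion or by noting that A is similar to its Jordan form J, which has the same characteristic polynomial as A) gives
  χ_A(x) = x^4 + 4*x^3 + 6*x^2 + 4*x + 1
which factors as (x + 1)^4. The eigenvalues (with algebraic multiplicities) are λ = -1 with multiplicity 4.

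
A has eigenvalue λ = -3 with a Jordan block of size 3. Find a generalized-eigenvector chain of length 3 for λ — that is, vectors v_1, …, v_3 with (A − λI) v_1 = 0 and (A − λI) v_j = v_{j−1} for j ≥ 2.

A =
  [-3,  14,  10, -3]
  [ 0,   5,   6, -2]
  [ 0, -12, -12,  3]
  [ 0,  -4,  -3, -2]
A Jordan chain for λ = -3 of length 3:
v_1 = (4, 0, 0, 0)ᵀ
v_2 = (14, 8, -12, -4)ᵀ
v_3 = (0, 1, 0, 0)ᵀ

Let N = A − (-3)·I. We want v_3 with N^3 v_3 = 0 but N^2 v_3 ≠ 0; then v_{j-1} := N · v_j for j = 3, …, 2.

Pick v_3 = (0, 1, 0, 0)ᵀ.
Then v_2 = N · v_3 = (14, 8, -12, -4)ᵀ.
Then v_1 = N · v_2 = (4, 0, 0, 0)ᵀ.

Sanity check: (A − (-3)·I) v_1 = (0, 0, 0, 0)ᵀ = 0. ✓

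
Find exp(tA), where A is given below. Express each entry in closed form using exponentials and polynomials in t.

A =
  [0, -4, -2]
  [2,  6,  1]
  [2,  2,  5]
e^{tA} =
  [-3*exp(4*t) + 4*exp(3*t), -4*exp(4*t) + 4*exp(3*t), -2*exp(4*t) + 2*exp(3*t)]
  [2*exp(4*t) - 2*exp(3*t), 3*exp(4*t) - 2*exp(3*t), exp(4*t) - exp(3*t)]
  [2*exp(4*t) - 2*exp(3*t), 2*exp(4*t) - 2*exp(3*t), 2*exp(4*t) - exp(3*t)]

Strategy: write A = P · J · P⁻¹ where J is a Jordan canonical form, so e^{tA} = P · e^{tJ} · P⁻¹, and e^{tJ} can be computed block-by-block.

A has Jordan form
J =
  [3, 0, 0]
  [0, 4, 0]
  [0, 0, 4]
(up to reordering of blocks).

Per-block formulas:
  For a 1×1 block at λ = 4: exp(t · [4]) = [e^(4t)].
  For a 1×1 block at λ = 3: exp(t · [3]) = [e^(3t)].

After assembling e^{tJ} and conjugating by P, we get:

e^{tA} =
  [-3*exp(4*t) + 4*exp(3*t), -4*exp(4*t) + 4*exp(3*t), -2*exp(4*t) + 2*exp(3*t)]
  [2*exp(4*t) - 2*exp(3*t), 3*exp(4*t) - 2*exp(3*t), exp(4*t) - exp(3*t)]
  [2*exp(4*t) - 2*exp(3*t), 2*exp(4*t) - 2*exp(3*t), 2*exp(4*t) - exp(3*t)]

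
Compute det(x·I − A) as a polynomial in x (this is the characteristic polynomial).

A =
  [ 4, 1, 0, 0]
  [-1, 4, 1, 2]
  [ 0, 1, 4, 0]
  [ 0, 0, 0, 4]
x^4 - 16*x^3 + 96*x^2 - 256*x + 256

Expanding det(x·I − A) (e.g. by cofactor expansion or by noting that A is similar to its Jordan form J, which has the same characteristic polynomial as A) gives
  χ_A(x) = x^4 - 16*x^3 + 96*x^2 - 256*x + 256
which factors as (x - 4)^4. The eigenvalues (with algebraic multiplicities) are λ = 4 with multiplicity 4.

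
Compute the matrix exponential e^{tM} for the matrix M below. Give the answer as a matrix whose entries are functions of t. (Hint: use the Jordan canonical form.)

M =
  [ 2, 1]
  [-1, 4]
e^{tM} =
  [-t*exp(3*t) + exp(3*t), t*exp(3*t)]
  [-t*exp(3*t), t*exp(3*t) + exp(3*t)]

Strategy: write M = P · J · P⁻¹ where J is a Jordan canonical form, so e^{tM} = P · e^{tJ} · P⁻¹, and e^{tJ} can be computed block-by-block.

M has Jordan form
J =
  [3, 1]
  [0, 3]
(up to reordering of blocks).

Per-block formulas:
  For a 2×2 Jordan block J_2(3): exp(t · J_2(3)) = e^(3t)·(I + t·N), where N is the 2×2 nilpotent shift.

After assembling e^{tJ} and conjugating by P, we get:

e^{tM} =
  [-t*exp(3*t) + exp(3*t), t*exp(3*t)]
  [-t*exp(3*t), t*exp(3*t) + exp(3*t)]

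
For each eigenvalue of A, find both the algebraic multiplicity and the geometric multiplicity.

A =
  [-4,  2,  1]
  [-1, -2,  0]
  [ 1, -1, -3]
λ = -3: alg = 3, geom = 1

Step 1 — factor the characteristic polynomial to read off the algebraic multiplicities:
  χ_A(x) = (x + 3)^3

Step 2 — compute geometric multiplicities via the rank-nullity identity g(λ) = n − rank(A − λI):
  rank(A − (-3)·I) = 2, so dim ker(A − (-3)·I) = n − 2 = 1

Summary:
  λ = -3: algebraic multiplicity = 3, geometric multiplicity = 1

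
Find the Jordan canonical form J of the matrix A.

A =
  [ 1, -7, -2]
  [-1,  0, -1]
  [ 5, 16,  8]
J_3(3)

The characteristic polynomial is
  det(x·I − A) = x^3 - 9*x^2 + 27*x - 27 = (x - 3)^3

Eigenvalues and multiplicities (the geometric multiplicity of λ is n − rank(A − λI), which equals the number of Jordan blocks for λ):
  λ = 3: algebraic multiplicity = 3, geometric multiplicity = 1

Determining the block sizes for each eigenvalue:
  λ = 3: one block (gm = 1), so the single block has size am = 3 → block sizes [3]

Assembling the blocks gives a Jordan form
J =
  [3, 1, 0]
  [0, 3, 1]
  [0, 0, 3]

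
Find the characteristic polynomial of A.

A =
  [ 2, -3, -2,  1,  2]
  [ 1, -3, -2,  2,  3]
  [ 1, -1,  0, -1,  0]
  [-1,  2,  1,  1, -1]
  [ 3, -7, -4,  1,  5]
x^5 - 5*x^4 + 10*x^3 - 10*x^2 + 5*x - 1

Expanding det(x·I − A) (e.g. by cofactor expansion or by noting that A is similar to its Jordan form J, which has the same characteristic polynomial as A) gives
  χ_A(x) = x^5 - 5*x^4 + 10*x^3 - 10*x^2 + 5*x - 1
which factors as (x - 1)^5. The eigenvalues (with algebraic multiplicities) are λ = 1 with multiplicity 5.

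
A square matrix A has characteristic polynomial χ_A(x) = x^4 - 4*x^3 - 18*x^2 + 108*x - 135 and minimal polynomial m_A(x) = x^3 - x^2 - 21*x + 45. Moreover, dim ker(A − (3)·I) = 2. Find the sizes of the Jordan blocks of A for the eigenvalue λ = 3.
Block sizes for λ = 3: [2, 1]

Step 1 — from the characteristic polynomial, algebraic multiplicity of λ = 3 is 3. From dim ker(A − (3)·I) = 2, there are exactly 2 Jordan blocks for λ = 3.
Step 2 — from the minimal polynomial, the factor (x − 3)^2 tells us the largest block for λ = 3 has size 2.
Step 3 — with total size 3, 2 blocks, and largest block 2, the block sizes (in nonincreasing order) are [2, 1].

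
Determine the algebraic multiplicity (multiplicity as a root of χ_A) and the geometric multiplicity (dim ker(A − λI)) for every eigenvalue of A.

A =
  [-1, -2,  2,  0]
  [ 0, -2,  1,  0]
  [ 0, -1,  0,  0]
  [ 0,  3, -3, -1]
λ = -1: alg = 4, geom = 3

Step 1 — factor the characteristic polynomial to read off the algebraic multiplicities:
  χ_A(x) = (x + 1)^4

Step 2 — compute geometric multiplicities via the rank-nullity identity g(λ) = n − rank(A − λI):
  rank(A − (-1)·I) = 1, so dim ker(A − (-1)·I) = n − 1 = 3

Summary:
  λ = -1: algebraic multiplicity = 4, geometric multiplicity = 3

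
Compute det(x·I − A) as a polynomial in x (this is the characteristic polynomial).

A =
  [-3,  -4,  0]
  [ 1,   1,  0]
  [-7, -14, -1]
x^3 + 3*x^2 + 3*x + 1

Expanding det(x·I − A) (e.g. by cofactor expansion or by noting that A is similar to its Jordan form J, which has the same characteristic polynomial as A) gives
  χ_A(x) = x^3 + 3*x^2 + 3*x + 1
which factors as (x + 1)^3. The eigenvalues (with algebraic multiplicities) are λ = -1 with multiplicity 3.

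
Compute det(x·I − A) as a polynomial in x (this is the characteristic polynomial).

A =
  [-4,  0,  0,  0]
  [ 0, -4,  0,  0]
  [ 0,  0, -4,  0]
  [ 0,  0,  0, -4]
x^4 + 16*x^3 + 96*x^2 + 256*x + 256

Expanding det(x·I − A) (e.g. by cofactor expansion or by noting that A is similar to its Jordan form J, which has the same characteristic polynomial as A) gives
  χ_A(x) = x^4 + 16*x^3 + 96*x^2 + 256*x + 256
which factors as (x + 4)^4. The eigenvalues (with algebraic multiplicities) are λ = -4 with multiplicity 4.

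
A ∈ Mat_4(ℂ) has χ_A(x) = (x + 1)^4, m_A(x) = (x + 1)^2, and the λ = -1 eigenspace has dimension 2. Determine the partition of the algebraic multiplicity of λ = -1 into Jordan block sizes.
Block sizes for λ = -1: [2, 2]

Step 1 — from the characteristic polynomial, algebraic multiplicity of λ = -1 is 4. From dim ker(A − (-1)·I) = 2, there are exactly 2 Jordan blocks for λ = -1.
Step 2 — from the minimal polynomial, the factor (x + 1)^2 tells us the largest block for λ = -1 has size 2.
Step 3 — with total size 4, 2 blocks, and largest block 2, the block sizes (in nonincreasing order) are [2, 2].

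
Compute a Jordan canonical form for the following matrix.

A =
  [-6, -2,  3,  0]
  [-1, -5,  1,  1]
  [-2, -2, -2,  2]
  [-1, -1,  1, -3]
J_3(-4) ⊕ J_1(-4)

The characteristic polynomial is
  det(x·I − A) = x^4 + 16*x^3 + 96*x^2 + 256*x + 256 = (x + 4)^4

Eigenvalues and multiplicities (the geometric multiplicity of λ is n − rank(A − λI), which equals the number of Jordan blocks for λ):
  λ = -4: algebraic multiplicity = 4, geometric multiplicity = 2

Determining the block sizes for each eigenvalue:
  λ = -4: with am = 4 and gm = 2, the partition is not yet determined (e.g. several partitions of 4 into 2 parts exist). Let N = A − (-4)·I. Computing rank(N^1) = 2, rank(N^2) = 1, rank(N^3) = 0; the number of blocks of size ≥ j is rank(N^{j−1}) − rank(N^j), giving [2, 1, 1]. So we have 1 block(s) of size 3, 1 block(s) of size 1 → block sizes [3, 1]

Assembling the blocks gives a Jordan form
J =
  [-4,  1,  0,  0]
  [ 0, -4,  1,  0]
  [ 0,  0, -4,  0]
  [ 0,  0,  0, -4]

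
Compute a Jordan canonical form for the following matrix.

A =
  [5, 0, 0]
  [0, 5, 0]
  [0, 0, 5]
J_1(5) ⊕ J_1(5) ⊕ J_1(5)

The characteristic polynomial is
  det(x·I − A) = x^3 - 15*x^2 + 75*x - 125 = (x - 5)^3

Eigenvalues and multiplicities (the geometric multiplicity of λ is n − rank(A − λI), which equals the number of Jordan blocks for λ):
  λ = 5: algebraic multiplicity = 3, geometric multiplicity = 3

Determining the block sizes for each eigenvalue:
  λ = 5: gm = am = 3, so every block has size 1 → block sizes [1, 1, 1]

Assembling the blocks gives a Jordan form
J =
  [5, 0, 0]
  [0, 5, 0]
  [0, 0, 5]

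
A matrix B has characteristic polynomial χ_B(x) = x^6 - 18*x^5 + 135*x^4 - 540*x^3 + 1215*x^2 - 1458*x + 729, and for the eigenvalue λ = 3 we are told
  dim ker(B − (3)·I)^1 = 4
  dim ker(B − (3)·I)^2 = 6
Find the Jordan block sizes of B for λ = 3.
Block sizes for λ = 3: [2, 2, 1, 1]

From the dimensions of kernels of powers, the number of Jordan blocks of size at least j is d_j − d_{j−1} where d_j = dim ker(N^j) (with d_0 = 0). Computing the differences gives [4, 2].
The number of blocks of size exactly k is (#blocks of size ≥ k) − (#blocks of size ≥ k + 1), so the partition is: 2 block(s) of size 1, 2 block(s) of size 2.
In nonincreasing order the block sizes are [2, 2, 1, 1].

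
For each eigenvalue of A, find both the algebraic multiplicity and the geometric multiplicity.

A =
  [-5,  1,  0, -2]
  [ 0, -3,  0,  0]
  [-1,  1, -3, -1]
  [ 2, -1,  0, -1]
λ = -3: alg = 4, geom = 2

Step 1 — factor the characteristic polynomial to read off the algebraic multiplicities:
  χ_A(x) = (x + 3)^4

Step 2 — compute geometric multiplicities via the rank-nullity identity g(λ) = n − rank(A − λI):
  rank(A − (-3)·I) = 2, so dim ker(A − (-3)·I) = n − 2 = 2

Summary:
  λ = -3: algebraic multiplicity = 4, geometric multiplicity = 2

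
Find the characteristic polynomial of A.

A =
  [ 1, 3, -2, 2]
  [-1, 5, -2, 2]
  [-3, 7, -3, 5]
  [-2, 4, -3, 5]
x^4 - 8*x^3 + 24*x^2 - 32*x + 16

Expanding det(x·I − A) (e.g. by cofactor expansion or by noting that A is similar to its Jordan form J, which has the same characteristic polynomial as A) gives
  χ_A(x) = x^4 - 8*x^3 + 24*x^2 - 32*x + 16
which factors as (x - 2)^4. The eigenvalues (with algebraic multiplicities) are λ = 2 with multiplicity 4.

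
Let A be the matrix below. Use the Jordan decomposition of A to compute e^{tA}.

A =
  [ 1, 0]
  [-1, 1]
e^{tA} =
  [exp(t), 0]
  [-t*exp(t), exp(t)]

Strategy: write A = P · J · P⁻¹ where J is a Jordan canonical form, so e^{tA} = P · e^{tJ} · P⁻¹, and e^{tJ} can be computed block-by-block.

A has Jordan form
J =
  [1, 1]
  [0, 1]
(up to reordering of blocks).

Per-block formulas:
  For a 2×2 Jordan block J_2(1): exp(t · J_2(1)) = e^(1t)·(I + t·N), where N is the 2×2 nilpotent shift.

After assembling e^{tJ} and conjugating by P, we get:

e^{tA} =
  [exp(t), 0]
  [-t*exp(t), exp(t)]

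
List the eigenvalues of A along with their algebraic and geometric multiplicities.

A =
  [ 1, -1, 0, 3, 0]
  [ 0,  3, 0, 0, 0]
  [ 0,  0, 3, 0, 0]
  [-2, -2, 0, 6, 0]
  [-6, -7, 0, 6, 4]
λ = 3: alg = 3, geom = 2; λ = 4: alg = 2, geom = 2

Step 1 — factor the characteristic polynomial to read off the algebraic multiplicities:
  χ_A(x) = (x - 4)^2*(x - 3)^3

Step 2 — compute geometric multiplicities via the rank-nullity identity g(λ) = n − rank(A − λI):
  rank(A − (3)·I) = 3, so dim ker(A − (3)·I) = n − 3 = 2
  rank(A − (4)·I) = 3, so dim ker(A − (4)·I) = n − 3 = 2

Summary:
  λ = 3: algebraic multiplicity = 3, geometric multiplicity = 2
  λ = 4: algebraic multiplicity = 2, geometric multiplicity = 2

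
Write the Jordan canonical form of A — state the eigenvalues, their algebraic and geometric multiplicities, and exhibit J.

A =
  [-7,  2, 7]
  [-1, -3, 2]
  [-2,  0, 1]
J_3(-3)

The characteristic polynomial is
  det(x·I − A) = x^3 + 9*x^2 + 27*x + 27 = (x + 3)^3

Eigenvalues and multiplicities (the geometric multiplicity of λ is n − rank(A − λI), which equals the number of Jordan blocks for λ):
  λ = -3: algebraic multiplicity = 3, geometric multiplicity = 1

Determining the block sizes for each eigenvalue:
  λ = -3: one block (gm = 1), so the single block has size am = 3 → block sizes [3]

Assembling the blocks gives a Jordan form
J =
  [-3,  1,  0]
  [ 0, -3,  1]
  [ 0,  0, -3]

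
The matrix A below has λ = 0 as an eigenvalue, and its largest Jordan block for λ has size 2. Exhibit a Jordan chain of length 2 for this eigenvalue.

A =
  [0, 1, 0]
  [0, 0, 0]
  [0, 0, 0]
A Jordan chain for λ = 0 of length 2:
v_1 = (1, 0, 0)ᵀ
v_2 = (0, 1, 0)ᵀ

Let N = A − (0)·I. We want v_2 with N^2 v_2 = 0 but N^1 v_2 ≠ 0; then v_{j-1} := N · v_j for j = 2, …, 2.

Pick v_2 = (0, 1, 0)ᵀ.
Then v_1 = N · v_2 = (1, 0, 0)ᵀ.

Sanity check: (A − (0)·I) v_1 = (0, 0, 0)ᵀ = 0. ✓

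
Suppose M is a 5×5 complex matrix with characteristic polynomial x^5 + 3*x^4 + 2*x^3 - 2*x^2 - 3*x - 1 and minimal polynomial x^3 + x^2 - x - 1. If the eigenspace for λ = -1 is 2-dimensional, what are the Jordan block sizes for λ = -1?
Block sizes for λ = -1: [2, 2]

Step 1 — from the characteristic polynomial, algebraic multiplicity of λ = -1 is 4. From dim ker(M − (-1)·I) = 2, there are exactly 2 Jordan blocks for λ = -1.
Step 2 — from the minimal polynomial, the factor (x + 1)^2 tells us the largest block for λ = -1 has size 2.
Step 3 — with total size 4, 2 blocks, and largest block 2, the block sizes (in nonincreasing order) are [2, 2].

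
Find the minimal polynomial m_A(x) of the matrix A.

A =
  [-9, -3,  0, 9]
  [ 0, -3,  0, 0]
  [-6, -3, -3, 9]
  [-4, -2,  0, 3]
x^2 + 6*x + 9

The characteristic polynomial is χ_A(x) = (x + 3)^4, so the eigenvalues are known. The minimal polynomial is
  m_A(x) = Π_λ (x − λ)^{k_λ}
where k_λ is the size of the *largest* Jordan block for λ (equivalently, the smallest k with (A − λI)^k v = 0 for every generalised eigenvector v of λ).

  λ = -3: largest Jordan block has size 2, contributing (x + 3)^2

So m_A(x) = (x + 3)^2 = x^2 + 6*x + 9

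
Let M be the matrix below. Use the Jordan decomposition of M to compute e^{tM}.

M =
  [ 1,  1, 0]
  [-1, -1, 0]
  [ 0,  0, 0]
e^{tM} =
  [t + 1, t, 0]
  [-t, 1 - t, 0]
  [0, 0, 1]

Strategy: write M = P · J · P⁻¹ where J is a Jordan canonical form, so e^{tM} = P · e^{tJ} · P⁻¹, and e^{tJ} can be computed block-by-block.

M has Jordan form
J =
  [0, 1, 0]
  [0, 0, 0]
  [0, 0, 0]
(up to reordering of blocks).

Per-block formulas:
  For a 1×1 block at λ = 0: exp(t · [0]) = [e^(0t)].
  For a 2×2 Jordan block J_2(0): exp(t · J_2(0)) = e^(0t)·(I + t·N), where N is the 2×2 nilpotent shift.

After assembling e^{tJ} and conjugating by P, we get:

e^{tM} =
  [t + 1, t, 0]
  [-t, 1 - t, 0]
  [0, 0, 1]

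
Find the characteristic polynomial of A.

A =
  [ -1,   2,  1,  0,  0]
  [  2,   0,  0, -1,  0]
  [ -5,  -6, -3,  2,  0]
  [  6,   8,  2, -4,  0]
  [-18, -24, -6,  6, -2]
x^5 + 10*x^4 + 40*x^3 + 80*x^2 + 80*x + 32

Expanding det(x·I − A) (e.g. by cofactor expansion or by noting that A is similar to its Jordan form J, which has the same characteristic polynomial as A) gives
  χ_A(x) = x^5 + 10*x^4 + 40*x^3 + 80*x^2 + 80*x + 32
which factors as (x + 2)^5. The eigenvalues (with algebraic multiplicities) are λ = -2 with multiplicity 5.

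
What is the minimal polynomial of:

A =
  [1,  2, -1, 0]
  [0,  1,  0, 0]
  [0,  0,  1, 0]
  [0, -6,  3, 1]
x^2 - 2*x + 1

The characteristic polynomial is χ_A(x) = (x - 1)^4, so the eigenvalues are known. The minimal polynomial is
  m_A(x) = Π_λ (x − λ)^{k_λ}
where k_λ is the size of the *largest* Jordan block for λ (equivalently, the smallest k with (A − λI)^k v = 0 for every generalised eigenvector v of λ).

  λ = 1: largest Jordan block has size 2, contributing (x − 1)^2

So m_A(x) = (x - 1)^2 = x^2 - 2*x + 1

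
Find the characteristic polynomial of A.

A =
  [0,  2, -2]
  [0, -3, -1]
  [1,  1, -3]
x^3 + 6*x^2 + 12*x + 8

Expanding det(x·I − A) (e.g. by cofactor expansion or by noting that A is similar to its Jordan form J, which has the same characteristic polynomial as A) gives
  χ_A(x) = x^3 + 6*x^2 + 12*x + 8
which factors as (x + 2)^3. The eigenvalues (with algebraic multiplicities) are λ = -2 with multiplicity 3.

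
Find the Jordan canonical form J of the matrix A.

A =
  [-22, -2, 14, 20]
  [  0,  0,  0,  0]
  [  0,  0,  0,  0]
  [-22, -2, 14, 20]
J_1(-2) ⊕ J_1(0) ⊕ J_1(0) ⊕ J_1(0)

The characteristic polynomial is
  det(x·I − A) = x^4 + 2*x^3 = x^3*(x + 2)

Eigenvalues and multiplicities (the geometric multiplicity of λ is n − rank(A − λI), which equals the number of Jordan blocks for λ):
  λ = -2: algebraic multiplicity = 1, geometric multiplicity = 1
  λ = 0: algebraic multiplicity = 3, geometric multiplicity = 3

Determining the block sizes for each eigenvalue:
  λ = -2: one block (gm = 1), so the single block has size am = 1 → block sizes [1]
  λ = 0: gm = am = 3, so every block has size 1 → block sizes [1, 1, 1]

Assembling the blocks gives a Jordan form
J =
  [-2, 0, 0, 0]
  [ 0, 0, 0, 0]
  [ 0, 0, 0, 0]
  [ 0, 0, 0, 0]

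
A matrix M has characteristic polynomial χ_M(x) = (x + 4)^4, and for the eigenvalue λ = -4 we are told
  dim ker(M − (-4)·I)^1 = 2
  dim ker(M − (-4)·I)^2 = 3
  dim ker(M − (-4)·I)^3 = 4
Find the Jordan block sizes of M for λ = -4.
Block sizes for λ = -4: [3, 1]

From the dimensions of kernels of powers, the number of Jordan blocks of size at least j is d_j − d_{j−1} where d_j = dim ker(N^j) (with d_0 = 0). Computing the differences gives [2, 1, 1].
The number of blocks of size exactly k is (#blocks of size ≥ k) − (#blocks of size ≥ k + 1), so the partition is: 1 block(s) of size 1, 1 block(s) of size 3.
In nonincreasing order the block sizes are [3, 1].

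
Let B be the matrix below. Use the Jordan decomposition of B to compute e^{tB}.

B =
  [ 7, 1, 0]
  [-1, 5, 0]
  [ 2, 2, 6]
e^{tB} =
  [t*exp(6*t) + exp(6*t), t*exp(6*t), 0]
  [-t*exp(6*t), -t*exp(6*t) + exp(6*t), 0]
  [2*t*exp(6*t), 2*t*exp(6*t), exp(6*t)]

Strategy: write B = P · J · P⁻¹ where J is a Jordan canonical form, so e^{tB} = P · e^{tJ} · P⁻¹, and e^{tJ} can be computed block-by-block.

B has Jordan form
J =
  [6, 1, 0]
  [0, 6, 0]
  [0, 0, 6]
(up to reordering of blocks).

Per-block formulas:
  For a 2×2 Jordan block J_2(6): exp(t · J_2(6)) = e^(6t)·(I + t·N), where N is the 2×2 nilpotent shift.
  For a 1×1 block at λ = 6: exp(t · [6]) = [e^(6t)].

After assembling e^{tJ} and conjugating by P, we get:

e^{tB} =
  [t*exp(6*t) + exp(6*t), t*exp(6*t), 0]
  [-t*exp(6*t), -t*exp(6*t) + exp(6*t), 0]
  [2*t*exp(6*t), 2*t*exp(6*t), exp(6*t)]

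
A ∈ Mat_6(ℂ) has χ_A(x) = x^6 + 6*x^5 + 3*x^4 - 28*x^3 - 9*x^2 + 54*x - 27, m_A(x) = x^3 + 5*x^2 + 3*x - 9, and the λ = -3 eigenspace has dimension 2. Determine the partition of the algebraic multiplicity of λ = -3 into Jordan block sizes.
Block sizes for λ = -3: [2, 1]

Step 1 — from the characteristic polynomial, algebraic multiplicity of λ = -3 is 3. From dim ker(A − (-3)·I) = 2, there are exactly 2 Jordan blocks for λ = -3.
Step 2 — from the minimal polynomial, the factor (x + 3)^2 tells us the largest block for λ = -3 has size 2.
Step 3 — with total size 3, 2 blocks, and largest block 2, the block sizes (in nonincreasing order) are [2, 1].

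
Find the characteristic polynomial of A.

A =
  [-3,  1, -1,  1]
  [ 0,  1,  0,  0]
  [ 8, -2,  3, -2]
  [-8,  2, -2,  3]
x^4 - 4*x^3 + 6*x^2 - 4*x + 1

Expanding det(x·I − A) (e.g. by cofactor expansion or by noting that A is similar to its Jordan form J, which has the same characteristic polynomial as A) gives
  χ_A(x) = x^4 - 4*x^3 + 6*x^2 - 4*x + 1
which factors as (x - 1)^4. The eigenvalues (with algebraic multiplicities) are λ = 1 with multiplicity 4.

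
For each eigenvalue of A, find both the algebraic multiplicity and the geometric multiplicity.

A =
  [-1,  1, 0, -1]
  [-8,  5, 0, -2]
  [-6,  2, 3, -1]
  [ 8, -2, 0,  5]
λ = 3: alg = 4, geom = 2

Step 1 — factor the characteristic polynomial to read off the algebraic multiplicities:
  χ_A(x) = (x - 3)^4

Step 2 — compute geometric multiplicities via the rank-nullity identity g(λ) = n − rank(A − λI):
  rank(A − (3)·I) = 2, so dim ker(A − (3)·I) = n − 2 = 2

Summary:
  λ = 3: algebraic multiplicity = 4, geometric multiplicity = 2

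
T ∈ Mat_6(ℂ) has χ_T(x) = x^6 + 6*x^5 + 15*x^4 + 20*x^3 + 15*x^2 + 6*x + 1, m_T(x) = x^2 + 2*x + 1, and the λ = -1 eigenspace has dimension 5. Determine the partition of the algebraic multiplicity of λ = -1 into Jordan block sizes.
Block sizes for λ = -1: [2, 1, 1, 1, 1]

Step 1 — from the characteristic polynomial, algebraic multiplicity of λ = -1 is 6. From dim ker(T − (-1)·I) = 5, there are exactly 5 Jordan blocks for λ = -1.
Step 2 — from the minimal polynomial, the factor (x + 1)^2 tells us the largest block for λ = -1 has size 2.
Step 3 — with total size 6, 5 blocks, and largest block 2, the block sizes (in nonincreasing order) are [2, 1, 1, 1, 1].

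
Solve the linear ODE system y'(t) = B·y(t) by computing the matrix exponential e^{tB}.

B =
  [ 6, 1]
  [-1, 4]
e^{tB} =
  [t*exp(5*t) + exp(5*t), t*exp(5*t)]
  [-t*exp(5*t), -t*exp(5*t) + exp(5*t)]

Strategy: write B = P · J · P⁻¹ where J is a Jordan canonical form, so e^{tB} = P · e^{tJ} · P⁻¹, and e^{tJ} can be computed block-by-block.

B has Jordan form
J =
  [5, 1]
  [0, 5]
(up to reordering of blocks).

Per-block formulas:
  For a 2×2 Jordan block J_2(5): exp(t · J_2(5)) = e^(5t)·(I + t·N), where N is the 2×2 nilpotent shift.

After assembling e^{tJ} and conjugating by P, we get:

e^{tB} =
  [t*exp(5*t) + exp(5*t), t*exp(5*t)]
  [-t*exp(5*t), -t*exp(5*t) + exp(5*t)]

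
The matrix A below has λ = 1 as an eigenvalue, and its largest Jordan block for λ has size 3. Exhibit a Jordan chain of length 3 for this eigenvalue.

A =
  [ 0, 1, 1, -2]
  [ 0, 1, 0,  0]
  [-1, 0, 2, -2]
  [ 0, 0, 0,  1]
A Jordan chain for λ = 1 of length 3:
v_1 = (-1, 0, -1, 0)ᵀ
v_2 = (1, 0, 0, 0)ᵀ
v_3 = (0, 1, 0, 0)ᵀ

Let N = A − (1)·I. We want v_3 with N^3 v_3 = 0 but N^2 v_3 ≠ 0; then v_{j-1} := N · v_j for j = 3, …, 2.

Pick v_3 = (0, 1, 0, 0)ᵀ.
Then v_2 = N · v_3 = (1, 0, 0, 0)ᵀ.
Then v_1 = N · v_2 = (-1, 0, -1, 0)ᵀ.

Sanity check: (A − (1)·I) v_1 = (0, 0, 0, 0)ᵀ = 0. ✓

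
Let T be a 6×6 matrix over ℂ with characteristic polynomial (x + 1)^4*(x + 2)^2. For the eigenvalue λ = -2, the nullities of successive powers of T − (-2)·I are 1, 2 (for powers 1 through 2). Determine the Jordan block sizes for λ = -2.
Block sizes for λ = -2: [2]

From the dimensions of kernels of powers, the number of Jordan blocks of size at least j is d_j − d_{j−1} where d_j = dim ker(N^j) (with d_0 = 0). Computing the differences gives [1, 1].
The number of blocks of size exactly k is (#blocks of size ≥ k) − (#blocks of size ≥ k + 1), so the partition is: 1 block(s) of size 2.
In nonincreasing order the block sizes are [2].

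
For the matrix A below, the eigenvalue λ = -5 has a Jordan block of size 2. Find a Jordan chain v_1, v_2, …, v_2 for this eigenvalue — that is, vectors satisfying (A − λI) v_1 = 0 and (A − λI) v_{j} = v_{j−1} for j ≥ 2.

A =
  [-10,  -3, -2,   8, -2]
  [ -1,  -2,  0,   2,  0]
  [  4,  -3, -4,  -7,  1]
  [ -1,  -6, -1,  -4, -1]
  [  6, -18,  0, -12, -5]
A Jordan chain for λ = -5 of length 2:
v_1 = (-5, -1, 4, -1, 6)ᵀ
v_2 = (1, 0, 0, 0, 0)ᵀ

Let N = A − (-5)·I. We want v_2 with N^2 v_2 = 0 but N^1 v_2 ≠ 0; then v_{j-1} := N · v_j for j = 2, …, 2.

Pick v_2 = (1, 0, 0, 0, 0)ᵀ.
Then v_1 = N · v_2 = (-5, -1, 4, -1, 6)ᵀ.

Sanity check: (A − (-5)·I) v_1 = (0, 0, 0, 0, 0)ᵀ = 0. ✓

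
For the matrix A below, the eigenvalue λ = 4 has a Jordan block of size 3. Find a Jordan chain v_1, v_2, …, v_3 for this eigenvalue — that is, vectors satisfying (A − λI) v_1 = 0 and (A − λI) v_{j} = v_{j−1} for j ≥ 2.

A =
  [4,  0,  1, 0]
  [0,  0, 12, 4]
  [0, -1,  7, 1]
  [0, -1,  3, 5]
A Jordan chain for λ = 4 of length 3:
v_1 = (-1, 0, 0, 0)ᵀ
v_2 = (0, -4, -1, -1)ᵀ
v_3 = (0, 1, 0, 0)ᵀ

Let N = A − (4)·I. We want v_3 with N^3 v_3 = 0 but N^2 v_3 ≠ 0; then v_{j-1} := N · v_j for j = 3, …, 2.

Pick v_3 = (0, 1, 0, 0)ᵀ.
Then v_2 = N · v_3 = (0, -4, -1, -1)ᵀ.
Then v_1 = N · v_2 = (-1, 0, 0, 0)ᵀ.

Sanity check: (A − (4)·I) v_1 = (0, 0, 0, 0)ᵀ = 0. ✓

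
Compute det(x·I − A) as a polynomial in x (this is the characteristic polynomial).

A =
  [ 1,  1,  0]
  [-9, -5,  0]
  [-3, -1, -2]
x^3 + 6*x^2 + 12*x + 8

Expanding det(x·I − A) (e.g. by cofactor expansion or by noting that A is similar to its Jordan form J, which has the same characteristic polynomial as A) gives
  χ_A(x) = x^3 + 6*x^2 + 12*x + 8
which factors as (x + 2)^3. The eigenvalues (with algebraic multiplicities) are λ = -2 with multiplicity 3.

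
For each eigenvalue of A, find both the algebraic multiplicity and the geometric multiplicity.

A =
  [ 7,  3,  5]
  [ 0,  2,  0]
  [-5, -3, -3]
λ = 2: alg = 3, geom = 2

Step 1 — factor the characteristic polynomial to read off the algebraic multiplicities:
  χ_A(x) = (x - 2)^3

Step 2 — compute geometric multiplicities via the rank-nullity identity g(λ) = n − rank(A − λI):
  rank(A − (2)·I) = 1, so dim ker(A − (2)·I) = n − 1 = 2

Summary:
  λ = 2: algebraic multiplicity = 3, geometric multiplicity = 2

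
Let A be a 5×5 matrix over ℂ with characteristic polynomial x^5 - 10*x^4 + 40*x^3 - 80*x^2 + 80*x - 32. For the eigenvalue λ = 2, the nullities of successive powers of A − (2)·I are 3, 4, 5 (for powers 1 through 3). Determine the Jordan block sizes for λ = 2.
Block sizes for λ = 2: [3, 1, 1]

From the dimensions of kernels of powers, the number of Jordan blocks of size at least j is d_j − d_{j−1} where d_j = dim ker(N^j) (with d_0 = 0). Computing the differences gives [3, 1, 1].
The number of blocks of size exactly k is (#blocks of size ≥ k) − (#blocks of size ≥ k + 1), so the partition is: 2 block(s) of size 1, 1 block(s) of size 3.
In nonincreasing order the block sizes are [3, 1, 1].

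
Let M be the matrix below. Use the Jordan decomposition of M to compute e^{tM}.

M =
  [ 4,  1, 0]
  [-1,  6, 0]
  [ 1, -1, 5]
e^{tM} =
  [-t*exp(5*t) + exp(5*t), t*exp(5*t), 0]
  [-t*exp(5*t), t*exp(5*t) + exp(5*t), 0]
  [t*exp(5*t), -t*exp(5*t), exp(5*t)]

Strategy: write M = P · J · P⁻¹ where J is a Jordan canonical form, so e^{tM} = P · e^{tJ} · P⁻¹, and e^{tJ} can be computed block-by-block.

M has Jordan form
J =
  [5, 1, 0]
  [0, 5, 0]
  [0, 0, 5]
(up to reordering of blocks).

Per-block formulas:
  For a 2×2 Jordan block J_2(5): exp(t · J_2(5)) = e^(5t)·(I + t·N), where N is the 2×2 nilpotent shift.
  For a 1×1 block at λ = 5: exp(t · [5]) = [e^(5t)].

After assembling e^{tJ} and conjugating by P, we get:

e^{tM} =
  [-t*exp(5*t) + exp(5*t), t*exp(5*t), 0]
  [-t*exp(5*t), t*exp(5*t) + exp(5*t), 0]
  [t*exp(5*t), -t*exp(5*t), exp(5*t)]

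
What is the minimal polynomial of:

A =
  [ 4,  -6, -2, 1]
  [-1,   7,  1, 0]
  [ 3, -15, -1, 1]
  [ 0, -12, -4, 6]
x^2 - 8*x + 16

The characteristic polynomial is χ_A(x) = (x - 4)^4, so the eigenvalues are known. The minimal polynomial is
  m_A(x) = Π_λ (x − λ)^{k_λ}
where k_λ is the size of the *largest* Jordan block for λ (equivalently, the smallest k with (A − λI)^k v = 0 for every generalised eigenvector v of λ).

  λ = 4: largest Jordan block has size 2, contributing (x − 4)^2

So m_A(x) = (x - 4)^2 = x^2 - 8*x + 16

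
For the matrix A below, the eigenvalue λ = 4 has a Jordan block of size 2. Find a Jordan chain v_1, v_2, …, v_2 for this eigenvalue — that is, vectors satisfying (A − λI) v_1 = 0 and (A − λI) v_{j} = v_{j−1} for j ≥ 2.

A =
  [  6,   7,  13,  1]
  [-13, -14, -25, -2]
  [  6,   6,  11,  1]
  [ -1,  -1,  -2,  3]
A Jordan chain for λ = 4 of length 2:
v_1 = (1, -2, 1, -1)ᵀ
v_2 = (1, -2, 1, 0)ᵀ

Let N = A − (4)·I. We want v_2 with N^2 v_2 = 0 but N^1 v_2 ≠ 0; then v_{j-1} := N · v_j for j = 2, …, 2.

Pick v_2 = (1, -2, 1, 0)ᵀ.
Then v_1 = N · v_2 = (1, -2, 1, -1)ᵀ.

Sanity check: (A − (4)·I) v_1 = (0, 0, 0, 0)ᵀ = 0. ✓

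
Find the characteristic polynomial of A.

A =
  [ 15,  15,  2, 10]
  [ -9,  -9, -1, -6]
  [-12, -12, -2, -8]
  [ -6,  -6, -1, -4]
x^4

Expanding det(x·I − A) (e.g. by cofactor expansion or by noting that A is similar to its Jordan form J, which has the same characteristic polynomial as A) gives
  χ_A(x) = x^4
which factors as x^4. The eigenvalues (with algebraic multiplicities) are λ = 0 with multiplicity 4.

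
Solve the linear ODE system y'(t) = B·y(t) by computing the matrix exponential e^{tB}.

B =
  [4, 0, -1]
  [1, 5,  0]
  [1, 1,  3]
e^{tB} =
  [-t^2*exp(4*t)/2 + exp(4*t), -t^2*exp(4*t)/2, t^2*exp(4*t)/2 - t*exp(4*t)]
  [t^2*exp(4*t)/2 + t*exp(4*t), t^2*exp(4*t)/2 + t*exp(4*t) + exp(4*t), -t^2*exp(4*t)/2]
  [t*exp(4*t), t*exp(4*t), -t*exp(4*t) + exp(4*t)]

Strategy: write B = P · J · P⁻¹ where J is a Jordan canonical form, so e^{tB} = P · e^{tJ} · P⁻¹, and e^{tJ} can be computed block-by-block.

B has Jordan form
J =
  [4, 1, 0]
  [0, 4, 1]
  [0, 0, 4]
(up to reordering of blocks).

Per-block formulas:
  For a 3×3 Jordan block J_3(4): exp(t · J_3(4)) = e^(4t)·(I + t·N + (t^2/2)·N^2), where N is the 3×3 nilpotent shift.

After assembling e^{tJ} and conjugating by P, we get:

e^{tB} =
  [-t^2*exp(4*t)/2 + exp(4*t), -t^2*exp(4*t)/2, t^2*exp(4*t)/2 - t*exp(4*t)]
  [t^2*exp(4*t)/2 + t*exp(4*t), t^2*exp(4*t)/2 + t*exp(4*t) + exp(4*t), -t^2*exp(4*t)/2]
  [t*exp(4*t), t*exp(4*t), -t*exp(4*t) + exp(4*t)]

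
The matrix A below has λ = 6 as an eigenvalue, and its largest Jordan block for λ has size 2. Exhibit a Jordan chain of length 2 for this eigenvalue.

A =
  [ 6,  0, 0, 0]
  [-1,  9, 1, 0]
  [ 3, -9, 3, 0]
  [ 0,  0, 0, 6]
A Jordan chain for λ = 6 of length 2:
v_1 = (0, -1, 3, 0)ᵀ
v_2 = (1, 0, 0, 0)ᵀ

Let N = A − (6)·I. We want v_2 with N^2 v_2 = 0 but N^1 v_2 ≠ 0; then v_{j-1} := N · v_j for j = 2, …, 2.

Pick v_2 = (1, 0, 0, 0)ᵀ.
Then v_1 = N · v_2 = (0, -1, 3, 0)ᵀ.

Sanity check: (A − (6)·I) v_1 = (0, 0, 0, 0)ᵀ = 0. ✓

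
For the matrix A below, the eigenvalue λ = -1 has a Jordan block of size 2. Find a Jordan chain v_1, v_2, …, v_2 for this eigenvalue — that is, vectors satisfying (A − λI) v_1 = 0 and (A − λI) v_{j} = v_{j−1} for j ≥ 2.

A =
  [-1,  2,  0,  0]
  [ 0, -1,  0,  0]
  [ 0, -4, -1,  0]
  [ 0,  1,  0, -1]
A Jordan chain for λ = -1 of length 2:
v_1 = (2, 0, -4, 1)ᵀ
v_2 = (0, 1, 0, 0)ᵀ

Let N = A − (-1)·I. We want v_2 with N^2 v_2 = 0 but N^1 v_2 ≠ 0; then v_{j-1} := N · v_j for j = 2, …, 2.

Pick v_2 = (0, 1, 0, 0)ᵀ.
Then v_1 = N · v_2 = (2, 0, -4, 1)ᵀ.

Sanity check: (A − (-1)·I) v_1 = (0, 0, 0, 0)ᵀ = 0. ✓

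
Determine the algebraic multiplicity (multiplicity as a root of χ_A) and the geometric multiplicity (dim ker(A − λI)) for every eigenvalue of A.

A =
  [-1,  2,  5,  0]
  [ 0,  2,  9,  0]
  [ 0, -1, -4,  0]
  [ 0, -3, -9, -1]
λ = -1: alg = 4, geom = 2

Step 1 — factor the characteristic polynomial to read off the algebraic multiplicities:
  χ_A(x) = (x + 1)^4

Step 2 — compute geometric multiplicities via the rank-nullity identity g(λ) = n − rank(A − λI):
  rank(A − (-1)·I) = 2, so dim ker(A − (-1)·I) = n − 2 = 2

Summary:
  λ = -1: algebraic multiplicity = 4, geometric multiplicity = 2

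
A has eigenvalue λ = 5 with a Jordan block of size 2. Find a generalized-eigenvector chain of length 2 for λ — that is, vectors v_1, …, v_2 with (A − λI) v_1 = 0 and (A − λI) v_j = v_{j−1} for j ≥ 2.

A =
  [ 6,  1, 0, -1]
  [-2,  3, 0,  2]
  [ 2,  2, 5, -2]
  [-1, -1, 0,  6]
A Jordan chain for λ = 5 of length 2:
v_1 = (1, -2, 2, -1)ᵀ
v_2 = (1, 0, 0, 0)ᵀ

Let N = A − (5)·I. We want v_2 with N^2 v_2 = 0 but N^1 v_2 ≠ 0; then v_{j-1} := N · v_j for j = 2, …, 2.

Pick v_2 = (1, 0, 0, 0)ᵀ.
Then v_1 = N · v_2 = (1, -2, 2, -1)ᵀ.

Sanity check: (A − (5)·I) v_1 = (0, 0, 0, 0)ᵀ = 0. ✓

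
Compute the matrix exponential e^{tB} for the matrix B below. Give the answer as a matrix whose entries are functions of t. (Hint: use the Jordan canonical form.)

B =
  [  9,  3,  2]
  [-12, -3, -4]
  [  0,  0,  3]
e^{tB} =
  [6*t*exp(3*t) + exp(3*t), 3*t*exp(3*t), 2*t*exp(3*t)]
  [-12*t*exp(3*t), -6*t*exp(3*t) + exp(3*t), -4*t*exp(3*t)]
  [0, 0, exp(3*t)]

Strategy: write B = P · J · P⁻¹ where J is a Jordan canonical form, so e^{tB} = P · e^{tJ} · P⁻¹, and e^{tJ} can be computed block-by-block.

B has Jordan form
J =
  [3, 1, 0]
  [0, 3, 0]
  [0, 0, 3]
(up to reordering of blocks).

Per-block formulas:
  For a 2×2 Jordan block J_2(3): exp(t · J_2(3)) = e^(3t)·(I + t·N), where N is the 2×2 nilpotent shift.
  For a 1×1 block at λ = 3: exp(t · [3]) = [e^(3t)].

After assembling e^{tJ} and conjugating by P, we get:

e^{tB} =
  [6*t*exp(3*t) + exp(3*t), 3*t*exp(3*t), 2*t*exp(3*t)]
  [-12*t*exp(3*t), -6*t*exp(3*t) + exp(3*t), -4*t*exp(3*t)]
  [0, 0, exp(3*t)]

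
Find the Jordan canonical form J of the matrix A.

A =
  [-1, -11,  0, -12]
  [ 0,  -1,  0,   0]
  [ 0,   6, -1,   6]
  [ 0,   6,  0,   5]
J_2(-1) ⊕ J_1(-1) ⊕ J_1(5)

The characteristic polynomial is
  det(x·I − A) = x^4 - 2*x^3 - 12*x^2 - 14*x - 5 = (x - 5)*(x + 1)^3

Eigenvalues and multiplicities (the geometric multiplicity of λ is n − rank(A − λI), which equals the number of Jordan blocks for λ):
  λ = -1: algebraic multiplicity = 3, geometric multiplicity = 2
  λ = 5: algebraic multiplicity = 1, geometric multiplicity = 1

Determining the block sizes for each eigenvalue:
  λ = -1: 2 blocks summing to 3 forces exactly one block of size 2 and the rest size 1 → block sizes [2, 1]
  λ = 5: one block (gm = 1), so the single block has size am = 1 → block sizes [1]

Assembling the blocks gives a Jordan form
J =
  [-1,  1,  0, 0]
  [ 0, -1,  0, 0]
  [ 0,  0, -1, 0]
  [ 0,  0,  0, 5]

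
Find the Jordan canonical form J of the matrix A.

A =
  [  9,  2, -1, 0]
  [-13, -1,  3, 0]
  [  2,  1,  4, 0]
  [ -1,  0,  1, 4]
J_3(4) ⊕ J_1(4)

The characteristic polynomial is
  det(x·I − A) = x^4 - 16*x^3 + 96*x^2 - 256*x + 256 = (x - 4)^4

Eigenvalues and multiplicities (the geometric multiplicity of λ is n − rank(A − λI), which equals the number of Jordan blocks for λ):
  λ = 4: algebraic multiplicity = 4, geometric multiplicity = 2

Determining the block sizes for each eigenvalue:
  λ = 4: with am = 4 and gm = 2, the partition is not yet determined (e.g. several partitions of 4 into 2 parts exist). Let N = A − (4)·I. Computing rank(N^1) = 2, rank(N^2) = 1, rank(N^3) = 0; the number of blocks of size ≥ j is rank(N^{j−1}) − rank(N^j), giving [2, 1, 1]. So we have 1 block(s) of size 3, 1 block(s) of size 1 → block sizes [3, 1]

Assembling the blocks gives a Jordan form
J =
  [4, 1, 0, 0]
  [0, 4, 1, 0]
  [0, 0, 4, 0]
  [0, 0, 0, 4]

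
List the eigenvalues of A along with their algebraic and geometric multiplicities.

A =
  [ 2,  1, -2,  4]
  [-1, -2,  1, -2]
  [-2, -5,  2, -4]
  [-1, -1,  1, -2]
λ = 0: alg = 4, geom = 2

Step 1 — factor the characteristic polynomial to read off the algebraic multiplicities:
  χ_A(x) = x^4

Step 2 — compute geometric multiplicities via the rank-nullity identity g(λ) = n − rank(A − λI):
  rank(A − (0)·I) = 2, so dim ker(A − (0)·I) = n − 2 = 2

Summary:
  λ = 0: algebraic multiplicity = 4, geometric multiplicity = 2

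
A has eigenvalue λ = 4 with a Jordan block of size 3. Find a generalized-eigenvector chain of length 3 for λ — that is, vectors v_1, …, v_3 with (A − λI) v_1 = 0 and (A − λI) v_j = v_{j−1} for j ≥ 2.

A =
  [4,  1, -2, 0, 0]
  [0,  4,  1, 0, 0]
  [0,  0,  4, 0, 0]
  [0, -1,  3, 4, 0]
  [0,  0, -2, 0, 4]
A Jordan chain for λ = 4 of length 3:
v_1 = (1, 0, 0, -1, 0)ᵀ
v_2 = (-2, 1, 0, 3, -2)ᵀ
v_3 = (0, 0, 1, 0, 0)ᵀ

Let N = A − (4)·I. We want v_3 with N^3 v_3 = 0 but N^2 v_3 ≠ 0; then v_{j-1} := N · v_j for j = 3, …, 2.

Pick v_3 = (0, 0, 1, 0, 0)ᵀ.
Then v_2 = N · v_3 = (-2, 1, 0, 3, -2)ᵀ.
Then v_1 = N · v_2 = (1, 0, 0, -1, 0)ᵀ.

Sanity check: (A − (4)·I) v_1 = (0, 0, 0, 0, 0)ᵀ = 0. ✓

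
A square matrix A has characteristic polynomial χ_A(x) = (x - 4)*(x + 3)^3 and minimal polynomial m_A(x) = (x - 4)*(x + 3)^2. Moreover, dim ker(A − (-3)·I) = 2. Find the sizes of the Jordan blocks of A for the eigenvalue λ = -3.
Block sizes for λ = -3: [2, 1]

Step 1 — from the characteristic polynomial, algebraic multiplicity of λ = -3 is 3. From dim ker(A − (-3)·I) = 2, there are exactly 2 Jordan blocks for λ = -3.
Step 2 — from the minimal polynomial, the factor (x + 3)^2 tells us the largest block for λ = -3 has size 2.
Step 3 — with total size 3, 2 blocks, and largest block 2, the block sizes (in nonincreasing order) are [2, 1].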